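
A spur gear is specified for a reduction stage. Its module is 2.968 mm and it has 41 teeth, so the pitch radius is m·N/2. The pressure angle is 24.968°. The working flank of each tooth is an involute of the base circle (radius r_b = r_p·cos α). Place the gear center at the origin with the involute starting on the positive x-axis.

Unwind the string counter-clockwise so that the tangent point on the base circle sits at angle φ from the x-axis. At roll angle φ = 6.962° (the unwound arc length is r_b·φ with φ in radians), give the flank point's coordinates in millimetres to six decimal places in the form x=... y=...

pitch radius r_p = m·N/2 = 2.968·41/2 = 60.844000
base radius r_b = r_p·cos α = 60.844000·cos 24.968° = 55.157744
roll angle φ = 6.962° = 0.12150982 rad
x = r_b·(cos φ + φ·sin φ) = 55.157744·(0.99262676 + 0.12150982·0.12121104) = 55.563434
y = r_b·(sin φ − φ·cos φ) = 55.157744·(0.12121104 − 0.12150982·0.99262676) = 0.032937

x=55.563434 y=0.032937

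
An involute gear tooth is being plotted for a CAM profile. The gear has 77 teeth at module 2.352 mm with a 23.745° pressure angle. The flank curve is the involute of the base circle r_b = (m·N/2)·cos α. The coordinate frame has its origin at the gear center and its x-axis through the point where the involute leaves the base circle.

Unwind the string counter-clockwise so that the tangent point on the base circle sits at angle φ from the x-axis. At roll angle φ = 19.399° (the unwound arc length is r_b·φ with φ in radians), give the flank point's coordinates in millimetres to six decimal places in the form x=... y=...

pitch radius r_p = m·N/2 = 2.352·77/2 = 90.552000
base radius r_b = r_p·cos α = 90.552000·cos 23.745° = 82.886467
roll angle φ = 19.399° = 0.33857642 rad
x = r_b·(cos φ + φ·sin φ) = 82.886467·(0.94322846 + 0.33857642·0.33214467) = 87.501984
y = r_b·(sin φ − φ·cos φ) = 82.886467·(0.33214467 − 0.33857642·0.94322846) = 1.060098

x=87.501984 y=1.060098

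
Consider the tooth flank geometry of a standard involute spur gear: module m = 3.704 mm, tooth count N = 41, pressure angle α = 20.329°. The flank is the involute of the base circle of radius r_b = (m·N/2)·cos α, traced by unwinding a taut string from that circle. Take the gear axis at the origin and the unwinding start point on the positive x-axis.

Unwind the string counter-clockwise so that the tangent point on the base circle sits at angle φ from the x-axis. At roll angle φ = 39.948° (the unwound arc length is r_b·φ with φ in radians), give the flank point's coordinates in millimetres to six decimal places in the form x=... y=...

pitch radius r_p = m·N/2 = 3.704·41/2 = 75.932000
base radius r_b = r_p·cos α = 75.932000·cos 20.329° = 71.202440
roll angle φ = 39.948° = 0.69722413 rad
x = r_b·(cos φ + φ·sin φ) = 71.202440·(0.76662750 + 0.69722413·0.64209211) = 86.461807
y = r_b·(sin φ − φ·cos φ) = 71.202440·(0.64209211 − 0.69722413·0.76662750) = 7.660023

x=86.461807 y=7.660023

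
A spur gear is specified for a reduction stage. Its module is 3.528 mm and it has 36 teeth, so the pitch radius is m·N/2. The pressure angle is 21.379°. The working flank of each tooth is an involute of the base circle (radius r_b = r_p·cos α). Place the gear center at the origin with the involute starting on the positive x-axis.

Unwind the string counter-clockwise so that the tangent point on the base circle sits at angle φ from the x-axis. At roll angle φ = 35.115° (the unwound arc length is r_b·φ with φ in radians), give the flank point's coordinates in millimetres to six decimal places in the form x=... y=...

x=69.218732 y=4.369451

pitch radius r_p = m·N/2 = 3.528·36/2 = 63.504000
base radius r_b = r_p·cos α = 63.504000·cos 21.379° = 59.134257
roll angle φ = 35.115° = 0.61287237 rad
x = r_b·(cos φ + φ·sin φ) = 59.134257·(0.81799915 + 0.61287237·0.57521942) = 69.218732
y = r_b·(sin φ − φ·cos φ) = 59.134257·(0.57521942 − 0.61287237·0.81799915) = 4.369451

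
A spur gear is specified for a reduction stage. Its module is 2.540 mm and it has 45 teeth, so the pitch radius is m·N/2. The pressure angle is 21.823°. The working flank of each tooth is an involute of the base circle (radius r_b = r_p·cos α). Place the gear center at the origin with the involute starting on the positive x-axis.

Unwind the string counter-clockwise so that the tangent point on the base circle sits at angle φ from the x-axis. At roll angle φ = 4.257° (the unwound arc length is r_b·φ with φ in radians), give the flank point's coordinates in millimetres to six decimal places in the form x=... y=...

pitch radius r_p = m·N/2 = 2.540·45/2 = 57.150000
base radius r_b = r_p·cos α = 57.150000·cos 21.823° = 53.054441
roll angle φ = 4.257° = 0.07429867 rad
x = r_b·(cos φ + φ·sin φ) = 53.054441·(0.99724112 + 0.07429867·0.07423033) = 53.200677
y = r_b·(sin φ − φ·cos φ) = 53.054441·(0.07423033 − 0.07429867·0.99724112) = 0.007249

x=53.200677 y=0.007249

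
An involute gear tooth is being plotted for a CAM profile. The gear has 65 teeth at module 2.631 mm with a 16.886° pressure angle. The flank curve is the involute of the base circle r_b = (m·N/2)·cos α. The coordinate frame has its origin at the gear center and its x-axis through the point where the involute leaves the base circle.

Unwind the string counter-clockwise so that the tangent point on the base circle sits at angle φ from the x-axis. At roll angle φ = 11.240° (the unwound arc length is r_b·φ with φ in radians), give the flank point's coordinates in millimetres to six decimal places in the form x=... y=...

pitch radius r_p = m·N/2 = 2.631·65/2 = 85.507500
base radius r_b = r_p·cos α = 85.507500·cos 16.886° = 81.820809
roll angle φ = 11.240° = 0.19617501 rad
x = r_b·(cos φ + φ·sin φ) = 81.820809·(0.98081932 + 0.19617501·0.19491914) = 83.380115
y = r_b·(sin φ − φ·cos φ) = 81.820809·(0.19491914 − 0.19617501·0.98081932) = 0.205117

x=83.380115 y=0.205117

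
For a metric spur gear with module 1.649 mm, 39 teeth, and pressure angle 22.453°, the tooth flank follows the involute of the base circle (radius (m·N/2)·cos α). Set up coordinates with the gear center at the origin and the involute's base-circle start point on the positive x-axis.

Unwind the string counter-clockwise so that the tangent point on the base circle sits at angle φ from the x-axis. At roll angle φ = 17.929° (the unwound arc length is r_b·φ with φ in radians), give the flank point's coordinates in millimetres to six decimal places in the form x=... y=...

x=31.137441 y=0.300565

pitch radius r_p = m·N/2 = 1.649·39/2 = 32.155500
base radius r_b = r_p·cos α = 32.155500·cos 22.453° = 29.717892
roll angle φ = 17.929° = 0.31292008 rad
x = r_b·(cos φ + φ·sin φ) = 29.717892·(0.95143871 + 0.31292008·0.30783822) = 31.137441
y = r_b·(sin φ − φ·cos φ) = 29.717892·(0.30783822 − 0.31292008·0.95143871) = 0.300565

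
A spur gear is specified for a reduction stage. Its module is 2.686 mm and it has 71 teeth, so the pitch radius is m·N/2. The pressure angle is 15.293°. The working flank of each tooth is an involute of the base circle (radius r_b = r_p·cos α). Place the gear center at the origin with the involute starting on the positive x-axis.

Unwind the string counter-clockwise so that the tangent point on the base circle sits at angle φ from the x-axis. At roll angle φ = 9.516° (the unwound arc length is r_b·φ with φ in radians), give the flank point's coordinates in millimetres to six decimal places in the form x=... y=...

pitch radius r_p = m·N/2 = 2.686·71/2 = 95.353000
base radius r_b = r_p·cos α = 95.353000·cos 15.293° = 91.976517
roll angle φ = 9.516° = 0.16608553 rad
x = r_b·(cos φ + φ·sin φ) = 91.976517·(0.98623947 + 0.16608553·0.16532302) = 93.236341
y = r_b·(sin φ − φ·cos φ) = 91.976517·(0.16532302 − 0.16608553·0.98623947) = 0.140072

x=93.236341 y=0.140072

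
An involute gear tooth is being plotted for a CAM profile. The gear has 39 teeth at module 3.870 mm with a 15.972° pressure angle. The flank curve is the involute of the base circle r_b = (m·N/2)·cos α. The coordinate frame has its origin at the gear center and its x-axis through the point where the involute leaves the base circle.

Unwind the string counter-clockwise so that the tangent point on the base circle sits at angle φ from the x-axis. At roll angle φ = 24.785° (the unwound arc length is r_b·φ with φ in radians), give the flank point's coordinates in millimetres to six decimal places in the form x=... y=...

x=79.025635 y=1.921220

pitch radius r_p = m·N/2 = 3.870·39/2 = 75.465000
base radius r_b = r_p·cos α = 75.465000·cos 15.972° = 72.551770
roll angle φ = 24.785° = 0.43257986 rad
x = r_b·(cos φ + φ·sin φ) = 72.551770·(0.90788726 + 0.43257986·0.41921441) = 79.025635
y = r_b·(sin φ − φ·cos φ) = 72.551770·(0.41921441 − 0.43257986·0.90788726) = 1.921220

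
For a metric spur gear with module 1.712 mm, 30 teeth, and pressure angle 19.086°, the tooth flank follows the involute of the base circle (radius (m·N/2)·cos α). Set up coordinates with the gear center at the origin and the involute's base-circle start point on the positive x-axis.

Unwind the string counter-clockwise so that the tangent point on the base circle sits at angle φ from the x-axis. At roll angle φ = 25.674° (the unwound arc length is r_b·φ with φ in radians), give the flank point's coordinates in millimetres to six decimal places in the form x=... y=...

x=26.583815 y=0.713323

pitch radius r_p = m·N/2 = 1.712·30/2 = 25.680000
base radius r_b = r_p·cos α = 25.680000·cos 19.086° = 24.268341
roll angle φ = 25.674° = 0.44809583 rad
x = r_b·(cos φ + φ·sin φ) = 24.268341·(0.90127372 + 0.44809583·0.43325014) = 26.583815
y = r_b·(sin φ − φ·cos φ) = 24.268341·(0.43325014 − 0.44809583·0.90127372) = 0.713323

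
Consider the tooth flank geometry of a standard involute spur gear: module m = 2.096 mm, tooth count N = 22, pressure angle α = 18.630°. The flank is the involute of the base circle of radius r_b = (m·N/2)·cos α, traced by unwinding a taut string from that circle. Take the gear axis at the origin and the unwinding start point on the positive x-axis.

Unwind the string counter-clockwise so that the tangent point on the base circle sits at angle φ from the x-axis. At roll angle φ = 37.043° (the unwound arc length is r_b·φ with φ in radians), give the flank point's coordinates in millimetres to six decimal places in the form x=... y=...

x=25.947824 y=1.887018

pitch radius r_p = m·N/2 = 2.096·22/2 = 23.056000
base radius r_b = r_p·cos α = 23.056000·cos 18.630° = 21.847895
roll angle φ = 37.043° = 0.64652231 rad
x = r_b·(cos φ + φ·sin φ) = 21.847895·(0.79818363 + 0.64652231·0.60241422) = 25.947824
y = r_b·(sin φ − φ·cos φ) = 21.847895·(0.60241422 − 0.64652231·0.79818363) = 1.887018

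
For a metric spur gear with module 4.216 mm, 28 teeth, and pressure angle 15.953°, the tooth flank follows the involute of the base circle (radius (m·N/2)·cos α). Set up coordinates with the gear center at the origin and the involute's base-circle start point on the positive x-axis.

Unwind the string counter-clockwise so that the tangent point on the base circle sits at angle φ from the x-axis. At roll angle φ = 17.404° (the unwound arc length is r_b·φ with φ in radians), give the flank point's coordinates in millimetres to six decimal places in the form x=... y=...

x=59.308906 y=0.525313

pitch radius r_p = m·N/2 = 4.216·28/2 = 59.024000
base radius r_b = r_p·cos α = 59.024000·cos 15.953° = 56.750837
roll angle φ = 17.404° = 0.30375710 rad
x = r_b·(cos φ + φ·sin φ) = 56.750837·(0.95421945 + 0.30375710·0.29910741) = 59.308906
y = r_b·(sin φ − φ·cos φ) = 56.750837·(0.29910741 − 0.30375710·0.95421945) = 0.525313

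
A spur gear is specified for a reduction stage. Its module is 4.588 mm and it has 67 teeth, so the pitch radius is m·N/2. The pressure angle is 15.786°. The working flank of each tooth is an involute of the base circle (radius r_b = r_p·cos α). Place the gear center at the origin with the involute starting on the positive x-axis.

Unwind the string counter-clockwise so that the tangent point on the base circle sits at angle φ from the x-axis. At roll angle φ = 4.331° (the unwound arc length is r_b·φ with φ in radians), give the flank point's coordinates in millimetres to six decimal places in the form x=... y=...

pitch radius r_p = m·N/2 = 4.588·67/2 = 153.698000
base radius r_b = r_p·cos α = 153.698000·cos 15.786° = 147.901202
roll angle φ = 4.331° = 0.07559021 rad
x = r_b·(cos φ + φ·sin φ) = 147.901202·(0.99714442 + 0.07559021·0.07551824) = 148.323144
y = r_b·(sin φ − φ·cos φ) = 147.901202·(0.07551824 − 0.07559021·0.99714442) = 0.021281

x=148.323144 y=0.021281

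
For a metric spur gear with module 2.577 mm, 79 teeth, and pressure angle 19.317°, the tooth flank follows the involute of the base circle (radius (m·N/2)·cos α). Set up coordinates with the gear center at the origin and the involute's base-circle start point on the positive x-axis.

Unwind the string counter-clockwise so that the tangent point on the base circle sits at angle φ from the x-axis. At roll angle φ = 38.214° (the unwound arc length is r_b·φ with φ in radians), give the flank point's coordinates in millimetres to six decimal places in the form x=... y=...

pitch radius r_p = m·N/2 = 2.577·79/2 = 101.791500
base radius r_b = r_p·cos α = 101.791500·cos 19.317° = 96.060928
roll angle φ = 38.214° = 0.66696012 rad
x = r_b·(cos φ + φ·sin φ) = 96.060928·(0.78570576 + 0.66696012·0.61860040) = 115.108615
y = r_b·(sin φ − φ·cos φ) = 96.060928·(0.61860040 − 0.66696012·0.78570576) = 9.084096

x=115.108615 y=9.084096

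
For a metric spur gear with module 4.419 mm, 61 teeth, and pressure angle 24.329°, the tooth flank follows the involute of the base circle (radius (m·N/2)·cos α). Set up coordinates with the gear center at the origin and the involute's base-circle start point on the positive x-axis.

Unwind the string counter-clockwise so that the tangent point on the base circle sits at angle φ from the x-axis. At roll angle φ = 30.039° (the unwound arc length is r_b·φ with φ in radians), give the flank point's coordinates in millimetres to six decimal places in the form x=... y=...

pitch radius r_p = m·N/2 = 4.419·61/2 = 134.779500
base radius r_b = r_p·cos α = 134.779500·cos 24.329° = 122.810389
roll angle φ = 30.039° = 0.52427945 rad
x = r_b·(cos φ + φ·sin φ) = 122.810389·(0.86568486 + 0.52427945·0.50058937) = 138.546525
y = r_b·(sin φ − φ·cos φ) = 122.810389·(0.50058937 − 0.52427945·0.86568486) = 5.738755

x=138.546525 y=5.738755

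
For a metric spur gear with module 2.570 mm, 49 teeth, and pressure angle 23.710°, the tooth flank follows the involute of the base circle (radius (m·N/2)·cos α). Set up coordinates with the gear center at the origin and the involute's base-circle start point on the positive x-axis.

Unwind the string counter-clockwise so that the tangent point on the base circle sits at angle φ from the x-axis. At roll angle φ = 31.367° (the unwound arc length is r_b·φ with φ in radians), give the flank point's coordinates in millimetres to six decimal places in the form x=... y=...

pitch radius r_p = m·N/2 = 2.570·49/2 = 62.965000
base radius r_b = r_p·cos α = 62.965000·cos 23.710° = 57.650277
roll angle φ = 31.367° = 0.54745743 rad
x = r_b·(cos φ + φ·sin φ) = 57.650277·(0.85385074 + 0.54745743·0.52051794) = 65.652836
y = r_b·(sin φ − φ·cos φ) = 57.650277·(0.52051794 − 0.54745743·0.85385074) = 3.059558

x=65.652836 y=3.059558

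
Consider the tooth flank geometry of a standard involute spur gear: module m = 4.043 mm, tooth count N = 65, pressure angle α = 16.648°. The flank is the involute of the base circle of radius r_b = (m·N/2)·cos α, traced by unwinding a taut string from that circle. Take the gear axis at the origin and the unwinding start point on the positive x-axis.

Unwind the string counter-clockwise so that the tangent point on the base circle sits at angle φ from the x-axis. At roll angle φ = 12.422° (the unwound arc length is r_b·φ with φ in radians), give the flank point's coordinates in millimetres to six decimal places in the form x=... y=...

x=128.813701 y=0.425631

pitch radius r_p = m·N/2 = 4.043·65/2 = 131.397500
base radius r_b = r_p·cos α = 131.397500·cos 16.648° = 125.889698
roll angle φ = 12.422° = 0.21680480 rad
x = r_b·(cos φ + φ·sin φ) = 125.889698·(0.97658975 + 0.21680480·0.21511033) = 128.813701
y = r_b·(sin φ − φ·cos φ) = 125.889698·(0.21511033 − 0.21680480·0.97658975) = 0.425631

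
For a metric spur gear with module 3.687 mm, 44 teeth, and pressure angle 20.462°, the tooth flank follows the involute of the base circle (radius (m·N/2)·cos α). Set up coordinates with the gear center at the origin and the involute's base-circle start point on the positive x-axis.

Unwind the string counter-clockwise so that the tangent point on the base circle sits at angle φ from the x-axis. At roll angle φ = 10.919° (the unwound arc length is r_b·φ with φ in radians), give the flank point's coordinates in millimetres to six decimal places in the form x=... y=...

x=77.363554 y=0.174692

pitch radius r_p = m·N/2 = 3.687·44/2 = 81.114000
base radius r_b = r_p·cos α = 81.114000·cos 20.462° = 75.996051
roll angle φ = 10.919° = 0.19057250 rad
x = r_b·(cos φ + φ·sin φ) = 75.996051·(0.98189595 + 0.19057250·0.18942106) = 77.363554
y = r_b·(sin φ − φ·cos φ) = 75.996051·(0.18942106 − 0.19057250·0.98189595) = 0.174692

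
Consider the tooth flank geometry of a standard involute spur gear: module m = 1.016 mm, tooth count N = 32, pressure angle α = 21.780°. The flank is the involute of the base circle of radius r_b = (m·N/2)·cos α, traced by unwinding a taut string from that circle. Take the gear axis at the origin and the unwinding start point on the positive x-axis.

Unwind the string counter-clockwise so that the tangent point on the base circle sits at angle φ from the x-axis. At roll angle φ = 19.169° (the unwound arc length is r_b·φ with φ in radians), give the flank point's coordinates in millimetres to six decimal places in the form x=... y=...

x=15.916915 y=0.186333

pitch radius r_p = m·N/2 = 1.016·32/2 = 16.256000
base radius r_b = r_p·cos α = 16.256000·cos 21.780° = 15.095572
roll angle φ = 19.169° = 0.33456216 rad
x = r_b·(cos φ + φ·sin φ) = 15.095572·(0.94455417 + 0.33456216·0.32835564) = 15.916915
y = r_b·(sin φ − φ·cos φ) = 15.095572·(0.32835564 − 0.33456216·0.94455417) = 0.186333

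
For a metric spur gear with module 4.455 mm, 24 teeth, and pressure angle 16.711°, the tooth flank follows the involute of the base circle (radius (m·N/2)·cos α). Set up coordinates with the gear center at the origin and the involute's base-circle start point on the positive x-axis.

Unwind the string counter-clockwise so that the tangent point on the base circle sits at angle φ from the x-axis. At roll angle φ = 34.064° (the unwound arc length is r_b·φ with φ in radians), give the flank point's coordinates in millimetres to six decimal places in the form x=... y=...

x=59.467263 y=3.461447

pitch radius r_p = m·N/2 = 4.455·24/2 = 53.460000
base radius r_b = r_p·cos α = 53.460000·cos 16.711° = 51.202240
roll angle φ = 34.064° = 0.59452896 rad
x = r_b·(cos φ + φ·sin φ) = 51.202240·(0.82841243 + 0.59452896·0.56011860) = 59.467263
y = r_b·(sin φ − φ·cos φ) = 51.202240·(0.56011860 − 0.59452896·0.82841243) = 3.461447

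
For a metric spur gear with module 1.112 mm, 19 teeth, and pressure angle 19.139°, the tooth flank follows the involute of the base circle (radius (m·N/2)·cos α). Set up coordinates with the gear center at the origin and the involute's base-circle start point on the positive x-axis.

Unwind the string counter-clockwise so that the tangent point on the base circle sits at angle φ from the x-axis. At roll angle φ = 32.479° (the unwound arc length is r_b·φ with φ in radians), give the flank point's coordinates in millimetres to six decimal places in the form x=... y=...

x=11.457035 y=0.586723

pitch radius r_p = m·N/2 = 1.112·19/2 = 10.564000
base radius r_b = r_p·cos α = 10.564000·cos 19.139° = 9.980085
roll angle φ = 32.479° = 0.56686549 rad
x = r_b·(cos φ + φ·sin φ) = 9.980085·(0.84358832 + 0.56686549·0.53699045) = 11.457035
y = r_b·(sin φ − φ·cos φ) = 9.980085·(0.53699045 − 0.56686549·0.84358832) = 0.586723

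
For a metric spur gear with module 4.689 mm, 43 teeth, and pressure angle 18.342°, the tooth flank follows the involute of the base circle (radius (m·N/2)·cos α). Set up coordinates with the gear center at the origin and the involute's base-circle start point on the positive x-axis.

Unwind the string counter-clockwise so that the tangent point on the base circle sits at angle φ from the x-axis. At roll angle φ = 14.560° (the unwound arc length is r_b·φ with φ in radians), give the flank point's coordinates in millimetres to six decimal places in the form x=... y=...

x=98.731711 y=0.520070

pitch radius r_p = m·N/2 = 4.689·43/2 = 100.813500
base radius r_b = r_p·cos α = 100.813500·cos 18.342° = 95.691676
roll angle φ = 14.560° = 0.25411994 rad
x = r_b·(cos φ + φ·sin φ) = 95.691676·(0.96788491 + 0.25411994·0.25139371) = 98.731711
y = r_b·(sin φ − φ·cos φ) = 95.691676·(0.25139371 − 0.25411994·0.96788491) = 0.520070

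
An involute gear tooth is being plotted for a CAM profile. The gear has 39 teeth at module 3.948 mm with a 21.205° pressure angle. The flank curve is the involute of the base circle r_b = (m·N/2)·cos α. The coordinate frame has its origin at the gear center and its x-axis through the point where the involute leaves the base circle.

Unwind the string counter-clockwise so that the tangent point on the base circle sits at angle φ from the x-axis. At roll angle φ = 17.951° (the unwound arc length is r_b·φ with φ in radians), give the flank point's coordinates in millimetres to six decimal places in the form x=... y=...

pitch radius r_p = m·N/2 = 3.948·39/2 = 76.986000
base radius r_b = r_p·cos α = 76.986000·cos 21.205° = 71.773450
roll angle φ = 17.951° = 0.31330405 rad
x = r_b·(cos φ + φ·sin φ) = 71.773450·(0.95132044 + 0.31330405·0.30820353) = 75.210097
y = r_b·(sin φ − φ·cos φ) = 71.773450·(0.30820353 − 0.31330405·0.95132044) = 0.728571

x=75.210097 y=0.728571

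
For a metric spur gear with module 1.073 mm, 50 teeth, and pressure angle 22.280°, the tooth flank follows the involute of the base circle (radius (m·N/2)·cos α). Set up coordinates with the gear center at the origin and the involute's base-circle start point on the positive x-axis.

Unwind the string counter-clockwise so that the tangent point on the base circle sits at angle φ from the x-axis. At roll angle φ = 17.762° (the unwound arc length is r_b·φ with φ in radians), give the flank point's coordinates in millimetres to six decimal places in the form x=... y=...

pitch radius r_p = m·N/2 = 1.073·50/2 = 26.825000
base radius r_b = r_p·cos α = 26.825000·cos 22.280° = 24.822302
roll angle φ = 17.762° = 0.31000538 rad
x = r_b·(cos φ + φ·sin φ) = 24.822302·(0.95233193 + 0.31000538·0.30506376) = 25.986551
y = r_b·(sin φ − φ·cos φ) = 24.822302·(0.30506376 − 0.31000538·0.95233193) = 0.244146

x=25.986551 y=0.244146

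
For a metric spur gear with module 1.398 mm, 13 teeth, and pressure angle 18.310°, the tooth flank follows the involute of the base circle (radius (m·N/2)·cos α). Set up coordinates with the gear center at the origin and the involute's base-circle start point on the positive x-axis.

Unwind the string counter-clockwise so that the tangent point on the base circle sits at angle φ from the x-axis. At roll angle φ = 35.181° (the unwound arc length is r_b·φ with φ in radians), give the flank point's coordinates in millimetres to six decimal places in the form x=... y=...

pitch radius r_p = m·N/2 = 1.398·13/2 = 9.087000
base radius r_b = r_p·cos α = 9.087000·cos 18.310° = 8.626931
roll angle φ = 35.181° = 0.61402428 rad
x = r_b·(cos φ + φ·sin φ) = 8.626931·(0.81733601 + 0.61402428·0.57616131) = 10.103112
y = r_b·(sin φ − φ·cos φ) = 8.626931·(0.57616131 − 0.61402428·0.81733601) = 0.640956

x=10.103112 y=0.640956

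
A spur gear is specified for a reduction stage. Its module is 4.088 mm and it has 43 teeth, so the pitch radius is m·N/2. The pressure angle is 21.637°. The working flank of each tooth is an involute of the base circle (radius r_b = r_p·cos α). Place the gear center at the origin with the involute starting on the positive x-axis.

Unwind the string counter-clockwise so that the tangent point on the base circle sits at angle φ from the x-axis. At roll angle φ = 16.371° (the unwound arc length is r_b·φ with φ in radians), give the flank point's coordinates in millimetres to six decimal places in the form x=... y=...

x=84.966215 y=0.630091

pitch radius r_p = m·N/2 = 4.088·43/2 = 87.892000
base radius r_b = r_p·cos α = 87.892000·cos 21.637° = 81.699004
roll angle φ = 16.371° = 0.28572785 rad
x = r_b·(cos φ + φ·sin φ) = 81.699004·(0.95945676 + 0.28572785·0.28185587) = 84.966215
y = r_b·(sin φ − φ·cos φ) = 81.699004·(0.28185587 − 0.28572785·0.95945676) = 0.630091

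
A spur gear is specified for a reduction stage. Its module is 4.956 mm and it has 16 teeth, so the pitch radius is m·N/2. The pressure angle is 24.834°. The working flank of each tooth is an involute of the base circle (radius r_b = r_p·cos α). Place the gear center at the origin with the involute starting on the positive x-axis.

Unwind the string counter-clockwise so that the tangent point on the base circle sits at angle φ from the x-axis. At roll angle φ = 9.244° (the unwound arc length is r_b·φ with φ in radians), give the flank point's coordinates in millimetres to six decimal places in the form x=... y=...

x=36.446945 y=0.050239

pitch radius r_p = m·N/2 = 4.956·16/2 = 39.648000
base radius r_b = r_p·cos α = 39.648000·cos 24.834° = 35.981686
roll angle φ = 9.244° = 0.16133824 rad
x = r_b·(cos φ + φ·sin φ) = 35.981686·(0.98701319 + 0.16133824·0.16063921) = 36.446945
y = r_b·(sin φ − φ·cos φ) = 35.981686·(0.16063921 − 0.16133824·0.98701319) = 0.050239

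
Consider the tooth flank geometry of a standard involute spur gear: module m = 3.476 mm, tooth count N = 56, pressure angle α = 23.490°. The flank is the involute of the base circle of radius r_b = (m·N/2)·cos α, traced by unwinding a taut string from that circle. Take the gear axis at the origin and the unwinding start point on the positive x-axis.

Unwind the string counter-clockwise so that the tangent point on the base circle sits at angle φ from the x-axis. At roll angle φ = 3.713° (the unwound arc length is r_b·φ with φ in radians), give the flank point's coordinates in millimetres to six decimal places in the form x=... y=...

pitch radius r_p = m·N/2 = 3.476·56/2 = 97.328000
base radius r_b = r_p·cos α = 97.328000·cos 23.490° = 89.262395
roll angle φ = 3.713° = 0.06480408 rad
x = r_b·(cos φ + φ·sin φ) = 89.262395·(0.99790095 + 0.06480408·0.06475873) = 89.449630
y = r_b·(sin φ − φ·cos φ) = 89.262395·(0.06475873 − 0.06480408·0.99790095) = 0.008094

x=89.449630 y=0.008094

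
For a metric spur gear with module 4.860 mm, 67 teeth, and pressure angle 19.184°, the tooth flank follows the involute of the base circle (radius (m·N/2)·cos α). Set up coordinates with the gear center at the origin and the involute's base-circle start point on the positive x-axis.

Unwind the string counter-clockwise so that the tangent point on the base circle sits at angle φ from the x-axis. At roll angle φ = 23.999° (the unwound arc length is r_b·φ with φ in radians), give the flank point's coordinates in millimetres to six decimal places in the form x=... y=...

x=166.671950 y=3.701008

pitch radius r_p = m·N/2 = 4.860·67/2 = 162.810000
base radius r_b = r_p·cos α = 162.810000·cos 19.184° = 153.768863
roll angle φ = 23.999° = 0.41886157 rad
x = r_b·(cos φ + φ·sin φ) = 153.768863·(0.91355256 + 0.41886157·0.40672070) = 166.671950
y = r_b·(sin φ − φ·cos φ) = 153.768863·(0.40672070 − 0.41886157·0.91355256) = 3.701008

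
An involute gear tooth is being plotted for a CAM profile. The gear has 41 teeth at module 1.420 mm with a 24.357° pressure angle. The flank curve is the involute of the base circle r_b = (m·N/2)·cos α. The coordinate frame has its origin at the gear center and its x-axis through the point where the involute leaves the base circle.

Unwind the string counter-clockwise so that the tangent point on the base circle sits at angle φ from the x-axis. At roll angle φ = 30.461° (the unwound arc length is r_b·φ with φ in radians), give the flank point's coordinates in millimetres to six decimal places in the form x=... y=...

pitch radius r_p = m·N/2 = 1.420·41/2 = 29.110000
base radius r_b = r_p·cos α = 29.110000·cos 24.357° = 26.519019
roll angle φ = 30.461° = 0.53164474 rad
x = r_b·(cos φ + φ·sin φ) = 26.519019·(0.86197443 + 0.53164474·0.50695175) = 30.006075
y = r_b·(sin φ − φ·cos φ) = 26.519019·(0.50695175 − 0.53164474·0.86197443) = 1.291147

x=30.006075 y=1.291147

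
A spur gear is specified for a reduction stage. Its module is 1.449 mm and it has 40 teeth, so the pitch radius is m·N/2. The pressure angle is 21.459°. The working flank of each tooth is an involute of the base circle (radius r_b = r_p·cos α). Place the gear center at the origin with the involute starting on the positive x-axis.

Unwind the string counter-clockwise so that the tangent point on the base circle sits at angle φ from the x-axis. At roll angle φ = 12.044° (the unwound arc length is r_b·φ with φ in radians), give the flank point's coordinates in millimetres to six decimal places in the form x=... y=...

x=27.560416 y=0.083138

pitch radius r_p = m·N/2 = 1.449·40/2 = 28.980000
base radius r_b = r_p·cos α = 28.980000·cos 21.459° = 26.971095
roll angle φ = 12.044° = 0.21020746 rad
x = r_b·(cos φ + φ·sin φ) = 26.971095·(0.97798765 + 0.21020746·0.20866279) = 27.560416
y = r_b·(sin φ − φ·cos φ) = 26.971095·(0.20866279 − 0.21020746·0.97798765) = 0.083138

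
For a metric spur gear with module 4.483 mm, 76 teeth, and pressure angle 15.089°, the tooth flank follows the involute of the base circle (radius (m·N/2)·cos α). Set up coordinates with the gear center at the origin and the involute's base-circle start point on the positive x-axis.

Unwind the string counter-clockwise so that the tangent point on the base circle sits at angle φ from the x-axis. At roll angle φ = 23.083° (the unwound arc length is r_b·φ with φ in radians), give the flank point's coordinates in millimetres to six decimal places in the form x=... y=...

x=177.292116 y=3.527256

pitch radius r_p = m·N/2 = 4.483·76/2 = 170.354000
base radius r_b = r_p·cos α = 170.354000·cos 15.089° = 164.480641
roll angle φ = 23.083° = 0.40287435 rad
x = r_b·(cos φ + φ·sin φ) = 164.480641·(0.91993787 + 0.40287435·0.39206418) = 177.292116
y = r_b·(sin φ − φ·cos φ) = 164.480641·(0.39206418 − 0.40287435·0.91993787) = 3.527256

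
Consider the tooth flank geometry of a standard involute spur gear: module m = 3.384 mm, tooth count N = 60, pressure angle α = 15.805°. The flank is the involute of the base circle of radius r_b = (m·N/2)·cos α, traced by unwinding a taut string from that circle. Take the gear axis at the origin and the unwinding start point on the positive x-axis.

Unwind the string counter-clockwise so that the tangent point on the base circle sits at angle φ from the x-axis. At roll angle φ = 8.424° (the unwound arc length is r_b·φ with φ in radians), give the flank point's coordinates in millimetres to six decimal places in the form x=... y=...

x=98.732045 y=0.103262

pitch radius r_p = m·N/2 = 3.384·60/2 = 101.520000
base radius r_b = r_p·cos α = 101.520000·cos 15.805° = 97.681958
roll angle φ = 8.424° = 0.14702654 rad
x = r_b·(cos φ + φ·sin φ) = 97.681958·(0.98921106 + 0.14702654·0.14649740) = 98.732045
y = r_b·(sin φ − φ·cos φ) = 97.681958·(0.14649740 − 0.14702654·0.98921106) = 0.103262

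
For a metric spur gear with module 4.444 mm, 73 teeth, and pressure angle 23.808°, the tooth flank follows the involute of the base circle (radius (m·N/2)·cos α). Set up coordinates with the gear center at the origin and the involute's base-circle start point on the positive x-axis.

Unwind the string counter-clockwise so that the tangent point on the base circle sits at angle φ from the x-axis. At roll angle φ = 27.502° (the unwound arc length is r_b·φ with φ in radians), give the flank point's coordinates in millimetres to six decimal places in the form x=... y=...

pitch radius r_p = m·N/2 = 4.444·73/2 = 162.206000
base radius r_b = r_p·cos α = 162.206000·cos 23.808° = 148.402807
roll angle φ = 27.502° = 0.48000045 rad
x = r_b·(cos φ + φ·sin φ) = 148.402807·(0.88699471 + 0.48000045·0.46177958) = 164.526641
y = r_b·(sin φ − φ·cos φ) = 148.402807·(0.46177958 − 0.48000045·0.88699471) = 5.345723

x=164.526641 y=5.345723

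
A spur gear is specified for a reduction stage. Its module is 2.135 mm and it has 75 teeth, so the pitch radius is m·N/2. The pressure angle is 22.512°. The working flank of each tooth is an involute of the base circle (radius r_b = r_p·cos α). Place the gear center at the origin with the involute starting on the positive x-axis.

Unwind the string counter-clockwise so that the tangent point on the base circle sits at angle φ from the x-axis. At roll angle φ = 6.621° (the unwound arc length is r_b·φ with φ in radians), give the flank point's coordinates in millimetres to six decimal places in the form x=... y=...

pitch radius r_p = m·N/2 = 2.135·75/2 = 80.062500
base radius r_b = r_p·cos α = 80.062500·cos 22.512° = 73.961687
roll angle φ = 6.621° = 0.11555825 rad
x = r_b·(cos φ + φ·sin φ) = 73.961687·(0.99333057 + 0.11555825·0.11530123) = 74.453871
y = r_b·(sin φ − φ·cos φ) = 73.961687·(0.11530123 − 0.11555825·0.99333057) = 0.037993

x=74.453871 y=0.037993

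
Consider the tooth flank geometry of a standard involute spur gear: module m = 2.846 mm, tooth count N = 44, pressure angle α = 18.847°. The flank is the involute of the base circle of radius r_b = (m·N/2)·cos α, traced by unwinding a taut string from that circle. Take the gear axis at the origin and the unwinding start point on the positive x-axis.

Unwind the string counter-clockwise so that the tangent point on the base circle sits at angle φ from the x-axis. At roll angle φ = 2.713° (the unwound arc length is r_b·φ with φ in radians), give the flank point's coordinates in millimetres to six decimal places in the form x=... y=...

x=59.321422 y=0.002096

pitch radius r_p = m·N/2 = 2.846·44/2 = 62.612000
base radius r_b = r_p·cos α = 62.612000·cos 18.847° = 59.255032
roll angle φ = 2.713° = 0.04735078 rad
x = r_b·(cos φ + φ·sin φ) = 59.255032·(0.99887916 + 0.04735078·0.04733309) = 59.321422
y = r_b·(sin φ − φ·cos φ) = 59.255032·(0.04733309 − 0.04735078·0.99887916) = 0.002096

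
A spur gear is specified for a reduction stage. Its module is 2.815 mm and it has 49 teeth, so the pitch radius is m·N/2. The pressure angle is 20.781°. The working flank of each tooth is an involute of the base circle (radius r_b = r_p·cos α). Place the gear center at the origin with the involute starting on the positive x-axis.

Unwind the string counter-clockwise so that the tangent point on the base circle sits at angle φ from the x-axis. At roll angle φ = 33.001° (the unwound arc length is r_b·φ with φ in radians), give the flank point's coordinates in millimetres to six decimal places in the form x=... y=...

pitch radius r_p = m·N/2 = 2.815·49/2 = 68.967500
base radius r_b = r_p·cos α = 68.967500·cos 20.781° = 64.480708
roll angle φ = 33.001° = 0.57597611 rad
x = r_b·(cos φ + φ·sin φ) = 64.480708·(0.83866106 + 0.57597611·0.54465367) = 74.305541
y = r_b·(sin φ − φ·cos φ) = 64.480708·(0.54465367 − 0.57597611·0.83866106) = 3.972330

x=74.305541 y=3.972330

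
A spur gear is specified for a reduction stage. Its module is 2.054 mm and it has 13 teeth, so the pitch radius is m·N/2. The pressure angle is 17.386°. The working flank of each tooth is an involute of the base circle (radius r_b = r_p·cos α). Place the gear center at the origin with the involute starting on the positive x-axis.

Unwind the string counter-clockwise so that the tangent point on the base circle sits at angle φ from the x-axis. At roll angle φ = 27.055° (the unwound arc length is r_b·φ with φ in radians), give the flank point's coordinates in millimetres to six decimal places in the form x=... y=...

pitch radius r_p = m·N/2 = 2.054·13/2 = 13.351000
base radius r_b = r_p·cos α = 13.351000·cos 17.386° = 12.741038
roll angle φ = 27.055° = 0.47219883 rad
x = r_b·(cos φ + φ·sin φ) = 12.741038·(0.89057031 + 0.47219883·0.45484560) = 14.083279
y = r_b·(sin φ − φ·cos φ) = 12.741038·(0.45484560 − 0.47219883·0.89057031) = 0.437264

x=14.083279 y=0.437264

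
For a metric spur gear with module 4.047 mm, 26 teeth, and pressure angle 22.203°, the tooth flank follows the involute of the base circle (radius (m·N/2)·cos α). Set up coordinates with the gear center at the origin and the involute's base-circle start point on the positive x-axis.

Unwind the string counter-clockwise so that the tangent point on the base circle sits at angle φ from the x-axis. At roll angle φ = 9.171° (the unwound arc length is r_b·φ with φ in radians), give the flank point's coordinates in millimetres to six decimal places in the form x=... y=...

pitch radius r_p = m·N/2 = 4.047·26/2 = 52.611000
base radius r_b = r_p·cos α = 52.611000·cos 22.203° = 48.709936
roll angle φ = 9.171° = 0.16006415 rad
x = r_b·(cos φ + φ·sin φ) = 48.709936·(0.98721706 + 0.16006415·0.15938153) = 49.329933
y = r_b·(sin φ − φ·cos φ) = 48.709936·(0.15938153 − 0.16006415·0.98721706) = 0.066415

x=49.329933 y=0.066415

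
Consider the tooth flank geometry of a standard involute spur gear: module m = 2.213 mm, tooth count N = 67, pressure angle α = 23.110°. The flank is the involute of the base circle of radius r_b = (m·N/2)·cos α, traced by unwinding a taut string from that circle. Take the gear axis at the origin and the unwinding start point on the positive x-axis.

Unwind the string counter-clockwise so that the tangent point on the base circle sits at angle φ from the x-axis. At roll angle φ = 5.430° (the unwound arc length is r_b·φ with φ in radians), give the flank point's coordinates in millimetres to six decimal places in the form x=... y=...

pitch radius r_p = m·N/2 = 2.213·67/2 = 74.135500
base radius r_b = r_p·cos α = 74.135500·cos 23.110° = 68.186349
roll angle φ = 5.430° = 0.09477138 rad
x = r_b·(cos φ + φ·sin φ) = 68.186349·(0.99551255 + 0.09477138·0.09462958) = 68.491874
y = r_b·(sin φ − φ·cos φ) = 68.186349·(0.09462958 − 0.09477138·0.99551255) = 0.019329

x=68.491874 y=0.019329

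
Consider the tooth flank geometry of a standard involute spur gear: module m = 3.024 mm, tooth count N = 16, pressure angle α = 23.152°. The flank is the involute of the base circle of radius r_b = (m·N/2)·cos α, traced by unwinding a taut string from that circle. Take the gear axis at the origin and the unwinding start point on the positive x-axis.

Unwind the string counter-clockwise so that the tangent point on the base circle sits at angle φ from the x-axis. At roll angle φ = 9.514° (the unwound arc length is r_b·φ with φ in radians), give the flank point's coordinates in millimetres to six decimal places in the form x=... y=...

pitch radius r_p = m·N/2 = 3.024·16/2 = 24.192000
base radius r_b = r_p·cos α = 24.192000·cos 23.152° = 22.243698
roll angle φ = 9.514° = 0.16605063 rad
x = r_b·(cos φ + φ·sin φ) = 22.243698·(0.98624524 + 0.16605063·0.16528860) = 22.548248
y = r_b·(sin φ − φ·cos φ) = 22.243698·(0.16528860 − 0.16605063·0.98624524) = 0.033854

x=22.548248 y=0.033854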